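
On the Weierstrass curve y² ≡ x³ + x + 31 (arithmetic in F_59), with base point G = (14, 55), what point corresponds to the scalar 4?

(26, 13)

Repeated addition: build up to 4G.
2G: tangent at (14, 55): λ = (3·14² + 1)/(2·55) ≡ 58/51. 51⁻¹ ≡ 22 (mod 59), so λ ≡ 58·22 ≡ 37.
  x = λ² - 14 - 14 = 1369 - 28 ≡ 43; y = λ·(14 - 43) - 55 ≡ 52. → (43, 52)
3G: (43, 52) + (14, 55). λ = (55 - 52)/(14 - 43) ≡ 3/30 mod 59. 30⁻¹ ≡ 2 (mod 59) since 30·2 = 60 ≡ 1, so λ ≡ 6.
  x = λ² - 43 - 14 = 36 - 57 ≡ 38; y = λ·(43 - 38) - 52 ≡ 37. → (38, 37)
4G: (38, 37) + (14, 55). λ = (55 - 37)/(14 - 38) ≡ 18/35 mod 59. 35⁻¹ ≡ 27 (mod 59) since 35·27 = 945 ≡ 1, so λ ≡ 14.
  x = λ² - 38 - 14 = 196 - 52 ≡ 26; y = λ·(38 - 26) - 37 ≡ 13. → (26, 13)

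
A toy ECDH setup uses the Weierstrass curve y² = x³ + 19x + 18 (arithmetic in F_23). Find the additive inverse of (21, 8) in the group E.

-(21, 8) = (21, -8 mod 23) = (21, 15).

(21, 15)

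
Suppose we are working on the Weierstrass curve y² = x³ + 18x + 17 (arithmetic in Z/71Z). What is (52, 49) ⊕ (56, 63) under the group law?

(64, 51)

(52, 49) + (56, 63). λ = (63 - 49)/(56 - 52) ≡ 14/4 mod 71. 4⁻¹ ≡ 18 (mod 71) since 4·18 = 72 ≡ 1, so λ ≡ 39.
  x = λ² - 52 - 56 = 1521 - 108 ≡ 64; y = λ·(52 - 64) - 49 ≡ 51. → (64, 51)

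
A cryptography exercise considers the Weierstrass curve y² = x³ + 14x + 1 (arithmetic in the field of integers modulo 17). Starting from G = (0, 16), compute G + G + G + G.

(5, 3)

Double-and-add on 4 = (100)₂. Start with G = (0, 16) for the leading 1-bit.
double: tangent at (0, 16): λ = (3·0² + 14)/(2·16) ≡ 14/15. 15⁻¹ ≡ 8 (mod 17), so λ ≡ 14·8 ≡ 10.
  x = λ² - 0 - 0 = 100 - 0 ≡ 15; y = λ·(0 - 15) - 16 ≡ 4. → (15, 4)
double: tangent at (15, 4): λ = (3·15² + 14)/(2·4) ≡ 9/8. 8⁻¹ ≡ 15 (mod 17), so λ ≡ 9·15 ≡ 16.
  x = λ² - 15 - 15 = 256 - 30 ≡ 5; y = λ·(15 - 5) - 4 ≡ 3. → (5, 3)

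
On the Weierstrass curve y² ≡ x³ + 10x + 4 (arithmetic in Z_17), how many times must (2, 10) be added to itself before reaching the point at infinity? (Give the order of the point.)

12

2P: tangent at (2, 10): λ = (3·2² + 10)/(2·10) ≡ 5/3. 3⁻¹ ≡ 6 (mod 17), so λ ≡ 5·6 ≡ 13.
  x = λ² - 2 - 2 = 169 - 4 ≡ 12; y = λ·(2 - 12) - 10 ≡ 13. → (12, 13)
3P: (12, 13) + (2, 10). λ = (10 - 13)/(2 - 12) ≡ 14/7 mod 17. 7⁻¹ ≡ 5 (mod 17), so λ ≡ 2.
  x = λ² - 12 - 2 = 4 - 14 ≡ 7; y = λ·(12 - 7) - 13 ≡ 14. → (7, 14)
4P: (7, 14) + (2, 10). λ = (10 - 14)/(2 - 7) ≡ 13/12 mod 17. 12⁻¹ ≡ 10 (mod 17), so λ ≡ 11.
  x = λ² - 7 - 2 = 121 - 9 ≡ 10; y = λ·(7 - 10) - 14 ≡ 4. → (10, 4)
5P: (10, 4) + (2, 10). λ = (10 - 4)/(2 - 10) ≡ 6/9 mod 17. 9⁻¹ ≡ 2 (mod 17), so λ ≡ 12.
  x = λ² - 10 - 2 = 144 - 12 ≡ 13; y = λ·(10 - 13) - 4 ≡ 11. → (13, 11)
6P: (13, 11) + (2, 10). λ = (10 - 11)/(2 - 13) ≡ 16/6 mod 17. 6⁻¹ ≡ 3 (mod 17), so λ ≡ 14.
  x = λ² - 13 - 2 = 196 - 15 ≡ 11; y = λ·(13 - 11) - 11 ≡ 0. → (11, 0)
7P: (11, 0) + (2, 10). λ = (10 - 0)/(2 - 11) ≡ 10/8 mod 17. 8⁻¹ ≡ 15 (mod 17), so λ ≡ 14.
  x = λ² - 11 - 2 = 196 - 13 ≡ 13; y = λ·(11 - 13) - 0 ≡ 6. → (13, 6)
8P: (13, 6) + (2, 10). λ = (10 - 6)/(2 - 13) ≡ 4/6 mod 17. 6⁻¹ ≡ 3 (mod 17) since 6·3 = 18 ≡ 1, so λ ≡ 12.
  x = λ² - 13 - 2 = 144 - 15 ≡ 10; y = λ·(13 - 10) - 6 ≡ 13. → (10, 13)
9P: (10, 13) + (2, 10). λ = (10 - 13)/(2 - 10) ≡ 14/9 mod 17. 9⁻¹ ≡ 2 (mod 17), so λ ≡ 11.
  x = λ² - 10 - 2 = 121 - 12 ≡ 7; y = λ·(10 - 7) - 13 ≡ 3. → (7, 3)
10P: (7, 3) + (2, 10). λ = (10 - 3)/(2 - 7) ≡ 7/12 mod 17. 12⁻¹ ≡ 10 (mod 17), so λ ≡ 2.
  x = λ² - 7 - 2 = 4 - 9 ≡ 12; y = λ·(7 - 12) - 3 ≡ 4. → (12, 4)
11P: (12, 4) + (2, 10). λ = (10 - 4)/(2 - 12) ≡ 6/7 mod 17. 7⁻¹ ≡ 5 (mod 17), so λ ≡ 13.
  x = λ² - 12 - 2 = 169 - 14 ≡ 2; y = λ·(12 - 2) - 4 ≡ 7. → (2, 7)
12P: (2, 7) + (2, 10): same x and y₁ ≡ -y₂, so the sum is the point at infinity.
12P = the point at infinity, so the order is 12.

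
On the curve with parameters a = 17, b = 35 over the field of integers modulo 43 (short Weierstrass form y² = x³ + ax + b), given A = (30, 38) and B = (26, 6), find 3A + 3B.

O

First 3A:
Repeated addition: build up to 3A.
2A: tangent at (30, 38): λ = (3·30² + 17)/(2·38) ≡ 8/33. 33⁻¹ ≡ 30 (mod 43), so λ ≡ 8·30 ≡ 25.
  x = λ² - 30 - 30 = 625 - 60 ≡ 6; y = λ·(30 - 6) - 38 ≡ 3. → (6, 3)
3A: (6, 3) + (30, 38). λ = (38 - 3)/(30 - 6) ≡ 35/24 mod 43. 24⁻¹ ≡ 9 (mod 43), so λ ≡ 14.
  x = λ² - 6 - 30 = 196 - 36 ≡ 31; y = λ·(6 - 31) - 3 ≡ 34. → (31, 34)
3A = (31, 34).
Next 3B:
Repeated addition: build up to 3B.
2B: tangent at (26, 6): λ = (3·26² + 17)/(2·6) ≡ 24/12. 12⁻¹ ≡ 18 (mod 43), so λ ≡ 24·18 ≡ 2.
  x = λ² - 26 - 26 = 4 - 52 ≡ 38; y = λ·(26 - 38) - 6 ≡ 13. → (38, 13)
3B: (38, 13) + (26, 6). λ = (6 - 13)/(26 - 38) ≡ 36/31 mod 43. 31⁻¹ ≡ 25 (mod 43), so λ ≡ 40.
  x = λ² - 38 - 26 = 1600 - 64 ≡ 31; y = λ·(38 - 31) - 13 ≡ 9. → (31, 9)
3B = (31, 9).
Finally 3A + 3B:
(31, 34) + (31, 9): same x and y₁ ≡ -y₂, so the sum is O.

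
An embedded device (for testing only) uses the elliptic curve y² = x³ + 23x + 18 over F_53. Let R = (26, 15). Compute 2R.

tangent at (26, 15): λ = (3·26² + 23)/(2·15) ≡ 37/30. 30⁻¹ ≡ 23 (mod 53), so λ ≡ 37·23 ≡ 3.
  x = λ² - 26 - 26 = 9 - 52 ≡ 10; y = λ·(26 - 10) - 15 ≡ 33. → (10, 33)

(10, 33)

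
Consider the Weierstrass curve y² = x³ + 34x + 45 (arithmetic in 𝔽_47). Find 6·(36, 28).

Write Q = (36, 28).
Repeated addition: build up to 6Q.
2Q: tangent at (36, 28): λ = (3·36² + 34)/(2·28) ≡ 21/9. 9⁻¹ ≡ 21 (mod 47), so λ ≡ 21·21 ≡ 18.
  x = λ² - 36 - 36 = 324 - 72 ≡ 17; y = λ·(36 - 17) - 28 ≡ 32. → (17, 32)
3Q: (17, 32) + (36, 28). λ = (28 - 32)/(36 - 17) ≡ 43/19 mod 47. 19⁻¹ ≡ 5 (mod 47) since 19·5 = 95 ≡ 1, so λ ≡ 27.
  x = λ² - 17 - 36 = 729 - 53 ≡ 18; y = λ·(17 - 18) - 32 ≡ 35. → (18, 35)
4Q: (18, 35) + (36, 28). λ = (28 - 35)/(36 - 18) ≡ 40/18 mod 47. 18⁻¹ ≡ 34 (mod 47), so λ ≡ 44.
  x = λ² - 18 - 36 = 1936 - 54 ≡ 2; y = λ·(18 - 2) - 35 ≡ 11. → (2, 11)
5Q: (2, 11) + (36, 28). λ = (28 - 11)/(36 - 2) ≡ 17/34 mod 47. 34⁻¹ ≡ 18 (mod 47), so λ ≡ 24.
  x = λ² - 2 - 36 = 576 - 38 ≡ 21; y = λ·(2 - 21) - 11 ≡ 3. → (21, 3)
6Q: (21, 3) + (36, 28). λ = (28 - 3)/(36 - 21) ≡ 25/15 mod 47. 15⁻¹ ≡ 22 (mod 47) since 15·22 = 330 ≡ 1, so λ ≡ 33.
  x = λ² - 21 - 36 = 1089 - 57 ≡ 45; y = λ·(21 - 45) - 3 ≡ 4. → (45, 4)

(45, 4)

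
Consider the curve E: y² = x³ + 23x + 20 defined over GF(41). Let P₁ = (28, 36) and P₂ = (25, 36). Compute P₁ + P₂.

(29, 5)

(28, 36) + (25, 36). λ = (36 - 36)/(25 - 28) ≡ 0/38 mod 41. 38⁻¹ ≡ 27 (mod 41) since 38·27 = 1026 ≡ 1, so λ ≡ 0.
  x = λ² - 28 - 25 = 0 - 53 ≡ 29; y = λ·(28 - 29) - 36 ≡ 5. → (29, 5)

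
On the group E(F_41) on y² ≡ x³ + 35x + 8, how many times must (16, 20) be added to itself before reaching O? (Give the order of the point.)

2P: tangent at (16, 20): λ = (3·16² + 35)/(2·20) ≡ 24/40. 40⁻¹ ≡ 40 (mod 41) since 40·40 = 1600 ≡ 1, so λ ≡ 24·40 ≡ 17.
  x = λ² - 16 - 16 = 289 - 32 ≡ 11; y = λ·(16 - 11) - 20 ≡ 24. → (11, 24)
3P: (11, 24) + (16, 20). λ = (20 - 24)/(16 - 11) ≡ 37/5 mod 41. 5⁻¹ ≡ 33 (mod 41), so λ ≡ 32.
  x = λ² - 11 - 16 = 1024 - 27 ≡ 13; y = λ·(11 - 13) - 24 ≡ 35. → (13, 35)
4P: (13, 35) + (16, 20). λ = (20 - 35)/(16 - 13) ≡ 26/3 mod 41. 3⁻¹ ≡ 14 (mod 41), so λ ≡ 36.
  x = λ² - 13 - 16 = 1296 - 29 ≡ 37; y = λ·(13 - 37) - 35 ≡ 3. → (37, 3)
5P: (37, 3) + (16, 20). λ = (20 - 3)/(16 - 37) ≡ 17/20 mod 41. 20⁻¹ ≡ 39 (mod 41) since 20·39 = 780 ≡ 1, so λ ≡ 7.
  x = λ² - 37 - 16 = 49 - 53 ≡ 37; y = λ·(37 - 37) - 3 ≡ 38. → (37, 38)
6P: (37, 38) + (16, 20). λ = (20 - 38)/(16 - 37) ≡ 23/20 mod 41. 20⁻¹ ≡ 39 (mod 41) since 20·39 = 780 ≡ 1, so λ ≡ 36.
  x = λ² - 37 - 16 = 1296 - 53 ≡ 13; y = λ·(37 - 13) - 38 ≡ 6. → (13, 6)
7P: (13, 6) + (16, 20). λ = (20 - 6)/(16 - 13) ≡ 14/3 mod 41. 3⁻¹ ≡ 14 (mod 41), so λ ≡ 32.
  x = λ² - 13 - 16 = 1024 - 29 ≡ 11; y = λ·(13 - 11) - 6 ≡ 17. → (11, 17)
8P: (11, 17) + (16, 20). λ = (20 - 17)/(16 - 11) ≡ 3/5 mod 41. 5⁻¹ ≡ 33 (mod 41), so λ ≡ 17.
  x = λ² - 11 - 16 = 289 - 27 ≡ 16; y = λ·(11 - 16) - 17 ≡ 21. → (16, 21)
9P: (16, 21) + (16, 20): same x and y₁ ≡ -y₂, so the sum is O.
9P = O, so the order is 9.

9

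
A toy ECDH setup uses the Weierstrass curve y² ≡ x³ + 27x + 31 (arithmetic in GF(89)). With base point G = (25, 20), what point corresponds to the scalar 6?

Double-and-add on 6 = (110)₂. Start with G = (25, 20) for the leading 1-bit.
double: tangent at (25, 20): λ = (3·25² + 27)/(2·20) ≡ 33/40. 40⁻¹ ≡ 69 (mod 89) since 40·69 = 2760 ≡ 1, so λ ≡ 33·69 ≡ 52.
  x = λ² - 25 - 25 = 2704 - 50 ≡ 73; y = λ·(25 - 73) - 20 ≡ 65. → (73, 65)
add G: (73, 65) + (25, 20). λ = (20 - 65)/(25 - 73) ≡ 44/41 mod 89. 41⁻¹ ≡ 76 (mod 89) since 41·76 = 3116 ≡ 1, so λ ≡ 51.
  x = λ² - 73 - 25 = 2601 - 98 ≡ 11; y = λ·(73 - 11) - 65 ≡ 71. → (11, 71)
double: tangent at (11, 71): λ = (3·11² + 27)/(2·71) ≡ 34/53. 53⁻¹ ≡ 42 (mod 89) since 53·42 = 2226 ≡ 1, so λ ≡ 34·42 ≡ 4.
  x = λ² - 11 - 11 = 16 - 22 ≡ 83; y = λ·(11 - 83) - 71 ≡ 86. → (83, 86)

(83, 86)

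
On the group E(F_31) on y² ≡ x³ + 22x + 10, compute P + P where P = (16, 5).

(9, 21)

tangent at (16, 5): λ = (3·16² + 22)/(2·5) ≡ 15/10. 10⁻¹ ≡ 28 (mod 31), so λ ≡ 15·28 ≡ 17.
  x = λ² - 16 - 16 = 289 - 32 ≡ 9; y = λ·(16 - 9) - 5 ≡ 21. → (9, 21)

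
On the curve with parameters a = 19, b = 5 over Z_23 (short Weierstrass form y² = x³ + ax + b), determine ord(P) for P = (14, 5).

2P: tangent at (14, 5): λ = (3·14² + 19)/(2·5) ≡ 9/10. 10⁻¹ ≡ 7 (mod 23), so λ ≡ 9·7 ≡ 17.
  x = λ² - 14 - 14 = 289 - 28 ≡ 8; y = λ·(14 - 8) - 5 ≡ 5. → (8, 5)
3P: (8, 5) + (14, 5). λ = (5 - 5)/(14 - 8) ≡ 0/6 mod 23. 6⁻¹ ≡ 4 (mod 23), so λ ≡ 0.
  x = λ² - 8 - 14 = 0 - 22 ≡ 1; y = λ·(8 - 1) - 5 ≡ 18. → (1, 18)
4P: (1, 18) + (14, 5). λ = (5 - 18)/(14 - 1) ≡ 10/13 mod 23. 13⁻¹ ≡ 16 (mod 23), so λ ≡ 22.
  x = λ² - 1 - 14 = 484 - 15 ≡ 9; y = λ·(1 - 9) - 18 ≡ 13. → (9, 13)
5P: (9, 13) + (14, 5). λ = (5 - 13)/(14 - 9) ≡ 15/5 mod 23. 5⁻¹ ≡ 14 (mod 23), so λ ≡ 3.
  x = λ² - 9 - 14 = 9 - 23 ≡ 9; y = λ·(9 - 9) - 13 ≡ 10. → (9, 10)
6P: (9, 10) + (14, 5). λ = (5 - 10)/(14 - 9) ≡ 18/5 mod 23. 5⁻¹ ≡ 14 (mod 23) since 5·14 = 70 ≡ 1, so λ ≡ 22.
  x = λ² - 9 - 14 = 484 - 23 ≡ 1; y = λ·(9 - 1) - 10 ≡ 5. → (1, 5)
7P: (1, 5) + (14, 5). λ = (5 - 5)/(14 - 1) ≡ 0/13 mod 23. 13⁻¹ ≡ 16 (mod 23), so λ ≡ 0.
  x = λ² - 1 - 14 = 0 - 15 ≡ 8; y = λ·(1 - 8) - 5 ≡ 18. → (8, 18)
8P: (8, 18) + (14, 5). λ = (5 - 18)/(14 - 8) ≡ 10/6 mod 23. 6⁻¹ ≡ 4 (mod 23), so λ ≡ 17.
  x = λ² - 8 - 14 = 289 - 22 ≡ 14; y = λ·(8 - 14) - 18 ≡ 18. → (14, 18)
9P: (14, 18) + (14, 5): same x and y₁ ≡ -y₂, so the sum is the point at infinity.
9P = the point at infinity, so the order is 9.

9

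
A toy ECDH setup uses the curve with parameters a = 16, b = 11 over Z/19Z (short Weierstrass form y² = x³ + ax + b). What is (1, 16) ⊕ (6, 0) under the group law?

(4, 5)

(1, 16) + (6, 0). λ = (0 - 16)/(6 - 1) ≡ 3/5 mod 19. 5⁻¹ ≡ 4 (mod 19), so λ ≡ 12.
  x = λ² - 1 - 6 = 144 - 7 ≡ 4; y = λ·(1 - 4) - 16 ≡ 5. → (4, 5)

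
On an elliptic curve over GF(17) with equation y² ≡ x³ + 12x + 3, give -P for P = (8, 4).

-(8, 4) = (8, -4 mod 17) = (8, 13).

(8, 13)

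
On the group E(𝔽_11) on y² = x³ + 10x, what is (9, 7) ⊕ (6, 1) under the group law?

(0, 0)

(9, 7) + (6, 1). λ = (1 - 7)/(6 - 9) ≡ 5/8 mod 11. 8⁻¹ ≡ 7 (mod 11) since 8·7 = 56 ≡ 1, so λ ≡ 2.
  x = λ² - 9 - 6 = 4 - 15 ≡ 0; y = λ·(9 - 0) - 7 ≡ 0. → (0, 0)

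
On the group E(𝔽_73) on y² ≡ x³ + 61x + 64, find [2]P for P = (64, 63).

(68, 27)

tangent at (64, 63): λ = (3·64² + 61)/(2·63) ≡ 12/53. 53⁻¹ ≡ 62 (mod 73) since 53·62 = 3286 ≡ 1, so λ ≡ 12·62 ≡ 14.
  x = λ² - 64 - 64 = 196 - 128 ≡ 68; y = λ·(64 - 68) - 63 ≡ 27. → (68, 27)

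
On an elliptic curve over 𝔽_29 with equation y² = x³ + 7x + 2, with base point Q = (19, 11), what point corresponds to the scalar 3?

Repeated addition: build up to 3Q.
2Q: tangent at (19, 11): λ = (3·19² + 7)/(2·11) ≡ 17/22. 22⁻¹ ≡ 4 (mod 29) since 22·4 = 88 ≡ 1, so λ ≡ 17·4 ≡ 10.
  x = λ² - 19 - 19 = 100 - 38 ≡ 4; y = λ·(19 - 4) - 11 ≡ 23. → (4, 23)
3Q: (4, 23) + (19, 11). λ = (11 - 23)/(19 - 4) ≡ 17/15 mod 29. 15⁻¹ ≡ 2 (mod 29), so λ ≡ 5.
  x = λ² - 4 - 19 = 25 - 23 ≡ 2; y = λ·(4 - 2) - 23 ≡ 16. → (2, 16)

(2, 16)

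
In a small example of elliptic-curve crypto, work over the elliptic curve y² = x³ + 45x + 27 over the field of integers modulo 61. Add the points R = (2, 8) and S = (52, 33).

(2, 8) + (52, 33). λ = (33 - 8)/(52 - 2) ≡ 25/50 mod 61. 50⁻¹ ≡ 11 (mod 61), so λ ≡ 31.
  x = λ² - 2 - 52 = 961 - 54 ≡ 53; y = λ·(2 - 53) - 8 ≡ 58. → (53, 58)

(53, 58)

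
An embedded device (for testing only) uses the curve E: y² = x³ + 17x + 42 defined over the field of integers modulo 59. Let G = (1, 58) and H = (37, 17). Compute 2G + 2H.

(33, 45)

First 2G:
Repeated addition: build up to 2G.
2G: tangent at (1, 58): λ = (3·1² + 17)/(2·58) ≡ 20/57. 57⁻¹ ≡ 29 (mod 59), so λ ≡ 20·29 ≡ 49.
  x = λ² - 1 - 1 = 2401 - 2 ≡ 39; y = λ·(1 - 39) - 58 ≡ 27. → (39, 27)
2G = (39, 27).
Next 2H:
Repeated addition: build up to 2H.
2H: tangent at (37, 17): λ = (3·37² + 17)/(2·17) ≡ 53/34. 34⁻¹ ≡ 33 (mod 59) since 34·33 = 1122 ≡ 1, so λ ≡ 53·33 ≡ 38.
  x = λ² - 37 - 37 = 1444 - 74 ≡ 13; y = λ·(37 - 13) - 17 ≡ 10. → (13, 10)
2H = (13, 10).
Finally 2G + 2H:
(39, 27) + (13, 10). λ = (10 - 27)/(13 - 39) ≡ 42/33 mod 59. 33⁻¹ ≡ 34 (mod 59) since 33·34 = 1122 ≡ 1, so λ ≡ 12.
  x = λ² - 39 - 13 = 144 - 52 ≡ 33; y = λ·(39 - 33) - 27 ≡ 45. → (33, 45)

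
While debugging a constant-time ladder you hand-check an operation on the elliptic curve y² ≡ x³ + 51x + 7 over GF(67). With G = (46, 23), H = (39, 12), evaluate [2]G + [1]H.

O

First 2G:
Repeated addition: build up to 2G.
2G: tangent at (46, 23): λ = (3·46² + 51)/(2·23) ≡ 34/46. 46⁻¹ ≡ 51 (mod 67) since 46·51 = 2346 ≡ 1, so λ ≡ 34·51 ≡ 59.
  x = λ² - 46 - 46 = 3481 - 92 ≡ 39; y = λ·(46 - 39) - 23 ≡ 55. → (39, 55)
2G = (39, 55).
Finally 2G + H:
(39, 55) + (39, 12): same x and y₁ ≡ -y₂, so the sum is 𝒪.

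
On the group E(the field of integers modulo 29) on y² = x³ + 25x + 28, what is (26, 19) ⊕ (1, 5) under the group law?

(26, 19) + (1, 5). λ = (5 - 19)/(1 - 26) ≡ 15/4 mod 29. 4⁻¹ ≡ 22 (mod 29), so λ ≡ 11.
  x = λ² - 26 - 1 = 121 - 27 ≡ 7; y = λ·(26 - 7) - 19 ≡ 16. → (7, 16)

(7, 16)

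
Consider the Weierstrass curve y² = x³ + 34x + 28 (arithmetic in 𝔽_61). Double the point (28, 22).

(21, 11)

tangent at (28, 22): λ = (3·28² + 34)/(2·22) ≡ 7/44. 44⁻¹ ≡ 43 (mod 61), so λ ≡ 7·43 ≡ 57.
  x = λ² - 28 - 28 = 3249 - 56 ≡ 21; y = λ·(28 - 21) - 22 ≡ 11. → (21, 11)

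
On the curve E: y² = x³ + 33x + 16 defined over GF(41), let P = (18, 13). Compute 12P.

(22, 22)

Repeated addition: build up to 12P.
2P: tangent at (18, 13): λ = (3·18² + 33)/(2·13) ≡ 21/26. 26⁻¹ ≡ 30 (mod 41), so λ ≡ 21·30 ≡ 15.
  x = λ² - 18 - 18 = 225 - 36 ≡ 25; y = λ·(18 - 25) - 13 ≡ 5. → (25, 5)
3P: (25, 5) + (18, 13). λ = (13 - 5)/(18 - 25) ≡ 8/34 mod 41. 34⁻¹ ≡ 35 (mod 41) since 34·35 = 1190 ≡ 1, so λ ≡ 34.
  x = λ² - 25 - 18 = 1156 - 43 ≡ 6; y = λ·(25 - 6) - 5 ≡ 26. → (6, 26)
4P: (6, 26) + (18, 13). λ = (13 - 26)/(18 - 6) ≡ 28/12 mod 41. 12⁻¹ ≡ 24 (mod 41) since 12·24 = 288 ≡ 1, so λ ≡ 16.
  x = λ² - 6 - 18 = 256 - 24 ≡ 27; y = λ·(6 - 27) - 26 ≡ 7. → (27, 7)
5P: (27, 7) + (18, 13). λ = (13 - 7)/(18 - 27) ≡ 6/32 mod 41. 32⁻¹ ≡ 9 (mod 41), so λ ≡ 13.
  x = λ² - 27 - 18 = 169 - 45 ≡ 1; y = λ·(27 - 1) - 7 ≡ 3. → (1, 3)
6P: (1, 3) + (18, 13). λ = (13 - 3)/(18 - 1) ≡ 10/17 mod 41. 17⁻¹ ≡ 29 (mod 41), so λ ≡ 3.
  x = λ² - 1 - 18 = 9 - 19 ≡ 31; y = λ·(1 - 31) - 3 ≡ 30. → (31, 30)
7P: (31, 30) + (18, 13). λ = (13 - 30)/(18 - 31) ≡ 24/28 mod 41. 28⁻¹ ≡ 22 (mod 41), so λ ≡ 36.
  x = λ² - 31 - 18 = 1296 - 49 ≡ 17; y = λ·(31 - 17) - 30 ≡ 23. → (17, 23)
8P: (17, 23) + (18, 13). λ = (13 - 23)/(18 - 17) ≡ 31/1 mod 41. 1⁻¹ ≡ 1 (mod 41), so λ ≡ 31.
  x = λ² - 17 - 18 = 961 - 35 ≡ 24; y = λ·(17 - 24) - 23 ≡ 6. → (24, 6)
9P: (24, 6) + (18, 13). λ = (13 - 6)/(18 - 24) ≡ 7/35 mod 41. 35⁻¹ ≡ 34 (mod 41), so λ ≡ 33.
  x = λ² - 24 - 18 = 1089 - 42 ≡ 22; y = λ·(24 - 22) - 6 ≡ 19. → (22, 19)
10P: (22, 19) + (18, 13). λ = (13 - 19)/(18 - 22) ≡ 35/37 mod 41. 37⁻¹ ≡ 10 (mod 41), so λ ≡ 22.
  x = λ² - 22 - 18 = 484 - 40 ≡ 34; y = λ·(22 - 34) - 19 ≡ 4. → (34, 4)
11P: (34, 4) + (18, 13). λ = (13 - 4)/(18 - 34) ≡ 9/25 mod 41. 25⁻¹ ≡ 23 (mod 41), so λ ≡ 2.
  x = λ² - 34 - 18 = 4 - 52 ≡ 34; y = λ·(34 - 34) - 4 ≡ 37. → (34, 37)
12P: (34, 37) + (18, 13). λ = (13 - 37)/(18 - 34) ≡ 17/25 mod 41. 25⁻¹ ≡ 23 (mod 41), so λ ≡ 22.
  x = λ² - 34 - 18 = 484 - 52 ≡ 22; y = λ·(34 - 22) - 37 ≡ 22. → (22, 22)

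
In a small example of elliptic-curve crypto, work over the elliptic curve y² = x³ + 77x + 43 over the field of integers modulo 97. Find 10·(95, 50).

(40, 22)

Write Q = (95, 50).
Repeated addition: build up to 10Q.
2Q: tangent at (95, 50): λ = (3·95² + 77)/(2·50) ≡ 89/3. 3⁻¹ ≡ 65 (mod 97), so λ ≡ 89·65 ≡ 62.
  x = λ² - 95 - 95 = 3844 - 190 ≡ 65; y = λ·(95 - 65) - 50 ≡ 64. → (65, 64)
3Q: (65, 64) + (95, 50). λ = (50 - 64)/(95 - 65) ≡ 83/30 mod 97. 30⁻¹ ≡ 55 (mod 97), so λ ≡ 6.
  x = λ² - 65 - 95 = 36 - 160 ≡ 70; y = λ·(65 - 70) - 64 ≡ 3. → (70, 3)
4Q: (70, 3) + (95, 50). λ = (50 - 3)/(95 - 70) ≡ 47/25 mod 97. 25⁻¹ ≡ 66 (mod 97) since 25·66 = 1650 ≡ 1, so λ ≡ 95.
  x = λ² - 70 - 95 = 9025 - 165 ≡ 33; y = λ·(70 - 33) - 3 ≡ 20. → (33, 20)
5Q: (33, 20) + (95, 50). λ = (50 - 20)/(95 - 33) ≡ 30/62 mod 97. 62⁻¹ ≡ 36 (mod 97), so λ ≡ 13.
  x = λ² - 33 - 95 = 169 - 128 ≡ 41; y = λ·(33 - 41) - 20 ≡ 70. → (41, 70)
6Q: (41, 70) + (95, 50). λ = (50 - 70)/(95 - 41) ≡ 77/54 mod 97. 54⁻¹ ≡ 9 (mod 97) since 54·9 = 486 ≡ 1, so λ ≡ 14.
  x = λ² - 41 - 95 = 196 - 136 ≡ 60; y = λ·(41 - 60) - 70 ≡ 52. → (60, 52)
7Q: (60, 52) + (95, 50). λ = (50 - 52)/(95 - 60) ≡ 95/35 mod 97. 35⁻¹ ≡ 61 (mod 97), so λ ≡ 72.
  x = λ² - 60 - 95 = 5184 - 155 ≡ 82; y = λ·(60 - 82) - 52 ≡ 13. → (82, 13)
8Q: (82, 13) + (95, 50). λ = (50 - 13)/(95 - 82) ≡ 37/13 mod 97. 13⁻¹ ≡ 15 (mod 97) since 13·15 = 195 ≡ 1, so λ ≡ 70.
  x = λ² - 82 - 95 = 4900 - 177 ≡ 67; y = λ·(82 - 67) - 13 ≡ 67. → (67, 67)
9Q: (67, 67) + (95, 50). λ = (50 - 67)/(95 - 67) ≡ 80/28 mod 97. 28⁻¹ ≡ 52 (mod 97) since 28·52 = 1456 ≡ 1, so λ ≡ 86.
  x = λ² - 67 - 95 = 7396 - 162 ≡ 56; y = λ·(67 - 56) - 67 ≡ 6. → (56, 6)
10Q: (56, 6) + (95, 50). λ = (50 - 6)/(95 - 56) ≡ 44/39 mod 97. 39⁻¹ ≡ 5 (mod 97), so λ ≡ 26.
  x = λ² - 56 - 95 = 676 - 151 ≡ 40; y = λ·(56 - 40) - 6 ≡ 22. → (40, 22)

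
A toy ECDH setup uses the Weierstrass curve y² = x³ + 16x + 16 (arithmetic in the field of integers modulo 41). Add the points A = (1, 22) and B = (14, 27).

(31, 39)

(1, 22) + (14, 27). λ = (27 - 22)/(14 - 1) ≡ 5/13 mod 41. 13⁻¹ ≡ 19 (mod 41), so λ ≡ 13.
  x = λ² - 1 - 14 = 169 - 15 ≡ 31; y = λ·(1 - 31) - 22 ≡ 39. → (31, 39)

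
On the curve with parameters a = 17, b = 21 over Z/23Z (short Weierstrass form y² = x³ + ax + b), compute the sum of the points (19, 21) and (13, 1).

(19, 21) + (13, 1). λ = (1 - 21)/(13 - 19) ≡ 3/17 mod 23. 17⁻¹ ≡ 19 (mod 23) since 17·19 = 323 ≡ 1, so λ ≡ 11.
  x = λ² - 19 - 13 = 121 - 32 ≡ 20; y = λ·(19 - 20) - 21 ≡ 14. → (20, 14)

(20, 14)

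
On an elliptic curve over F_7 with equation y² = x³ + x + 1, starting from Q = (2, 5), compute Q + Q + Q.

Repeated addition: build up to 3Q.
2Q: tangent at (2, 5): λ = (3·2² + 1)/(2·5) ≡ 6/3. 3⁻¹ ≡ 5 (mod 7) since 3·5 = 15 ≡ 1, so λ ≡ 6·5 ≡ 2.
  x = λ² - 2 - 2 = 4 - 4 ≡ 0; y = λ·(2 - 0) - 5 ≡ 6. → (0, 6)
3Q: (0, 6) + (2, 5). λ = (5 - 6)/(2 - 0) ≡ 6/2 mod 7. 2⁻¹ ≡ 4 (mod 7), so λ ≡ 3.
  x = λ² - 0 - 2 = 9 - 2 ≡ 0; y = λ·(0 - 0) - 6 ≡ 1. → (0, 1)

(0, 1)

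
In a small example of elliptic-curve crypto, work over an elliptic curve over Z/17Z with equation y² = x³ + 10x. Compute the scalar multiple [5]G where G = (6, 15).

(0, 0)

Double-and-add on 5 = (101)₂. Start with G = (6, 15) for the leading 1-bit.
double: tangent at (6, 15): λ = (3·6² + 10)/(2·15) ≡ 16/13. 13⁻¹ ≡ 4 (mod 17) since 13·4 = 52 ≡ 1, so λ ≡ 16·4 ≡ 13.
  x = λ² - 6 - 6 = 169 - 12 ≡ 4; y = λ·(6 - 4) - 15 ≡ 11. → (4, 11)
double: tangent at (4, 11): λ = (3·4² + 10)/(2·11) ≡ 7/5. 5⁻¹ ≡ 7 (mod 17) since 5·7 = 35 ≡ 1, so λ ≡ 7·7 ≡ 15.
  x = λ² - 4 - 4 = 225 - 8 ≡ 13; y = λ·(4 - 13) - 11 ≡ 7. → (13, 7)
add G: (13, 7) + (6, 15). λ = (15 - 7)/(6 - 13) ≡ 8/10 mod 17. 10⁻¹ ≡ 12 (mod 17), so λ ≡ 11.
  x = λ² - 13 - 6 = 121 - 19 ≡ 0; y = λ·(13 - 0) - 7 ≡ 0. → (0, 0)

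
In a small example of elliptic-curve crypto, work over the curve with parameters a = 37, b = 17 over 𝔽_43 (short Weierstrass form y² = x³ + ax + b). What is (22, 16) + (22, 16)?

tangent at (22, 16): λ = (3·22² + 37)/(2·16) ≡ 27/32. 32⁻¹ ≡ 39 (mod 43), so λ ≡ 27·39 ≡ 21.
  x = λ² - 22 - 22 = 441 - 44 ≡ 10; y = λ·(22 - 10) - 16 ≡ 21. → (10, 21)

(10, 21)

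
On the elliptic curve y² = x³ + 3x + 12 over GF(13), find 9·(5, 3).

O

Write Q = (5, 3).
Double-and-add on 9 = (1001)₂. Start with Q = (5, 3) for the leading 1-bit.
double: tangent at (5, 3): λ = (3·5² + 3)/(2·3) ≡ 0/6. 6⁻¹ ≡ 11 (mod 13) since 6·11 = 66 ≡ 1, so λ ≡ 0·11 ≡ 0.
  x = λ² - 5 - 5 = 0 - 10 ≡ 3; y = λ·(5 - 3) - 3 ≡ 10. → (3, 10)
double: tangent at (3, 10): λ = (3·3² + 3)/(2·10) ≡ 4/7. 7⁻¹ ≡ 2 (mod 13), so λ ≡ 4·2 ≡ 8.
  x = λ² - 3 - 3 = 64 - 6 ≡ 6; y = λ·(3 - 6) - 10 ≡ 5. → (6, 5)
double: tangent at (6, 5): λ = (3·6² + 3)/(2·5) ≡ 7/10. 10⁻¹ ≡ 4 (mod 13) since 10·4 = 40 ≡ 1, so λ ≡ 7·4 ≡ 2.
  x = λ² - 6 - 6 = 4 - 12 ≡ 5; y = λ·(6 - 5) - 5 ≡ 10. → (5, 10)
add Q: (5, 10) + (5, 3): same x and y₁ ≡ -y₂, so the sum is O.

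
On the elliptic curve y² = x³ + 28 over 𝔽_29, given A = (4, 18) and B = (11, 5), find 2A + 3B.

(16, 8)

First 2A:
Repeated addition: build up to 2A.
2A: tangent at (4, 18): λ = (3·4² + 0)/(2·18) ≡ 19/7. 7⁻¹ ≡ 25 (mod 29) since 7·25 = 175 ≡ 1, so λ ≡ 19·25 ≡ 11.
  x = λ² - 4 - 4 = 121 - 8 ≡ 26; y = λ·(4 - 26) - 18 ≡ 1. → (26, 1)
2A = (26, 1).
Next 3B:
Repeated addition: build up to 3B.
2B: tangent at (11, 5): λ = (3·11² + 0)/(2·5) ≡ 15/10. 10⁻¹ ≡ 3 (mod 29) since 10·3 = 30 ≡ 1, so λ ≡ 15·3 ≡ 16.
  x = λ² - 11 - 11 = 256 - 22 ≡ 2; y = λ·(11 - 2) - 5 ≡ 23. → (2, 23)
3B: (2, 23) + (11, 5). λ = (5 - 23)/(11 - 2) ≡ 11/9 mod 29. 9⁻¹ ≡ 13 (mod 29) since 9·13 = 117 ≡ 1, so λ ≡ 27.
  x = λ² - 2 - 11 = 729 - 13 ≡ 20; y = λ·(2 - 20) - 23 ≡ 13. → (20, 13)
3B = (20, 13).
Finally 2A + 3B:
(26, 1) + (20, 13). λ = (13 - 1)/(20 - 26) ≡ 12/23 mod 29. 23⁻¹ ≡ 24 (mod 29) since 23·24 = 552 ≡ 1, so λ ≡ 27.
  x = λ² - 26 - 20 = 729 - 46 ≡ 16; y = λ·(26 - 16) - 1 ≡ 8. → (16, 8)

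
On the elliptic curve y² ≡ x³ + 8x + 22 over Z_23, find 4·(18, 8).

(3, 21)

Write Q = (18, 8).
Repeated addition: build up to 4Q.
2Q: tangent at (18, 8): λ = (3·18² + 8)/(2·8) ≡ 14/16. 16⁻¹ ≡ 13 (mod 23), so λ ≡ 14·13 ≡ 21.
  x = λ² - 18 - 18 = 441 - 36 ≡ 14; y = λ·(18 - 14) - 8 ≡ 7. → (14, 7)
3Q: (14, 7) + (18, 8). λ = (8 - 7)/(18 - 14) ≡ 1/4 mod 23. 4⁻¹ ≡ 6 (mod 23) since 4·6 = 24 ≡ 1, so λ ≡ 6.
  x = λ² - 14 - 18 = 36 - 32 ≡ 4; y = λ·(14 - 4) - 7 ≡ 7. → (4, 7)
4Q: (4, 7) + (18, 8). λ = (8 - 7)/(18 - 4) ≡ 1/14 mod 23. 14⁻¹ ≡ 5 (mod 23) since 14·5 = 70 ≡ 1, so λ ≡ 5.
  x = λ² - 4 - 18 = 25 - 22 ≡ 3; y = λ·(4 - 3) - 7 ≡ 21. → (3, 21)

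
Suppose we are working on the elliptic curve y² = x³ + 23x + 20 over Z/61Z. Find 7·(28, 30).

Write G = (28, 30).
Repeated addition: build up to 7G.
2G: tangent at (28, 30): λ = (3·28² + 23)/(2·30) ≡ 57/60. 60⁻¹ ≡ 60 (mod 61) since 60·60 = 3600 ≡ 1, so λ ≡ 57·60 ≡ 4.
  x = λ² - 28 - 28 = 16 - 56 ≡ 21; y = λ·(28 - 21) - 30 ≡ 59. → (21, 59)
3G: (21, 59) + (28, 30). λ = (30 - 59)/(28 - 21) ≡ 32/7 mod 61. 7⁻¹ ≡ 35 (mod 61) since 7·35 = 245 ≡ 1, so λ ≡ 22.
  x = λ² - 21 - 28 = 484 - 49 ≡ 8; y = λ·(21 - 8) - 59 ≡ 44. → (8, 44)
4G: (8, 44) + (28, 30). λ = (30 - 44)/(28 - 8) ≡ 47/20 mod 61. 20⁻¹ ≡ 58 (mod 61), so λ ≡ 42.
  x = λ² - 8 - 28 = 1764 - 36 ≡ 20; y = λ·(8 - 20) - 44 ≡ 1. → (20, 1)
5G: (20, 1) + (28, 30). λ = (30 - 1)/(28 - 20) ≡ 29/8 mod 61. 8⁻¹ ≡ 23 (mod 61) since 8·23 = 184 ≡ 1, so λ ≡ 57.
  x = λ² - 20 - 28 = 3249 - 48 ≡ 29; y = λ·(20 - 29) - 1 ≡ 35. → (29, 35)
6G: (29, 35) + (28, 30). λ = (30 - 35)/(28 - 29) ≡ 56/60 mod 61. 60⁻¹ ≡ 60 (mod 61), so λ ≡ 5.
  x = λ² - 29 - 28 = 25 - 57 ≡ 29; y = λ·(29 - 29) - 35 ≡ 26. → (29, 26)
7G: (29, 26) + (28, 30). λ = (30 - 26)/(28 - 29) ≡ 4/60 mod 61. 60⁻¹ ≡ 60 (mod 61), so λ ≡ 57.
  x = λ² - 29 - 28 = 3249 - 57 ≡ 20; y = λ·(29 - 20) - 26 ≡ 60. → (20, 60)

(20, 60)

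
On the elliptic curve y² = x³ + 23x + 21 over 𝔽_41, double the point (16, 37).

(1, 2)

tangent at (16, 37): λ = (3·16² + 23)/(2·37) ≡ 12/33. 33⁻¹ ≡ 5 (mod 41), so λ ≡ 12·5 ≡ 19.
  x = λ² - 16 - 16 = 361 - 32 ≡ 1; y = λ·(16 - 1) - 37 ≡ 2. → (1, 2)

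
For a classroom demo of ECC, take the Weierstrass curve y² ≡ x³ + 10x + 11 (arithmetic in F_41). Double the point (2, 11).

tangent at (2, 11): λ = (3·2² + 10)/(2·11) ≡ 22/22. 22⁻¹ ≡ 28 (mod 41), so λ ≡ 22·28 ≡ 1.
  x = λ² - 2 - 2 = 1 - 4 ≡ 38; y = λ·(2 - 38) - 11 ≡ 35. → (38, 35)

(38, 35)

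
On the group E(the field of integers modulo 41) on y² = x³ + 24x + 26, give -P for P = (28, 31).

(28, 10)

-(28, 31) = (28, -31 mod 41) = (28, 10).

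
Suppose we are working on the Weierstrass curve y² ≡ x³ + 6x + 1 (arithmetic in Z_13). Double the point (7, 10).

(9, 2)

tangent at (7, 10): λ = (3·7² + 6)/(2·10) ≡ 10/7. 7⁻¹ ≡ 2 (mod 13), so λ ≡ 10·2 ≡ 7.
  x = λ² - 7 - 7 = 49 - 14 ≡ 9; y = λ·(7 - 9) - 10 ≡ 2. → (9, 2)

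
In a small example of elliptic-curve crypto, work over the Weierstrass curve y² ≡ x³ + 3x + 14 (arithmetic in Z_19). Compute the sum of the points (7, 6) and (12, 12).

(6, 18)

(7, 6) + (12, 12). λ = (12 - 6)/(12 - 7) ≡ 6/5 mod 19. 5⁻¹ ≡ 4 (mod 19), so λ ≡ 5.
  x = λ² - 7 - 12 = 25 - 19 ≡ 6; y = λ·(7 - 6) - 6 ≡ 18. → (6, 18)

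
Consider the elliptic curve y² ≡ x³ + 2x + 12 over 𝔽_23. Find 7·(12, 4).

(21, 0)

Write Q = (12, 4).
Repeated addition: build up to 7Q.
2Q: tangent at (12, 4): λ = (3·12² + 2)/(2·4) ≡ 20/8. 8⁻¹ ≡ 3 (mod 23), so λ ≡ 20·3 ≡ 14.
  x = λ² - 12 - 12 = 196 - 24 ≡ 11; y = λ·(12 - 11) - 4 ≡ 10. → (11, 10)
3Q: (11, 10) + (12, 4). λ = (4 - 10)/(12 - 11) ≡ 17/1 mod 23. 1⁻¹ ≡ 1 (mod 23), so λ ≡ 17.
  x = λ² - 11 - 12 = 289 - 23 ≡ 13; y = λ·(11 - 13) - 10 ≡ 2. → (13, 2)
4Q: (13, 2) + (12, 4). λ = (4 - 2)/(12 - 13) ≡ 2/22 mod 23. 22⁻¹ ≡ 22 (mod 23) since 22·22 = 484 ≡ 1, so λ ≡ 21.
  x = λ² - 13 - 12 = 441 - 25 ≡ 2; y = λ·(13 - 2) - 2 ≡ 22. → (2, 22)
5Q: (2, 22) + (12, 4). λ = (4 - 22)/(12 - 2) ≡ 5/10 mod 23. 10⁻¹ ≡ 7 (mod 23), so λ ≡ 12.
  x = λ² - 2 - 12 = 144 - 14 ≡ 15; y = λ·(2 - 15) - 22 ≡ 6. → (15, 6)
6Q: (15, 6) + (12, 4). λ = (4 - 6)/(12 - 15) ≡ 21/20 mod 23. 20⁻¹ ≡ 15 (mod 23), so λ ≡ 16.
  x = λ² - 15 - 12 = 256 - 27 ≡ 22; y = λ·(15 - 22) - 6 ≡ 20. → (22, 20)
7Q: (22, 20) + (12, 4). λ = (4 - 20)/(12 - 22) ≡ 7/13 mod 23. 13⁻¹ ≡ 16 (mod 23), so λ ≡ 20.
  x = λ² - 22 - 12 = 400 - 34 ≡ 21; y = λ·(22 - 21) - 20 ≡ 0. → (21, 0)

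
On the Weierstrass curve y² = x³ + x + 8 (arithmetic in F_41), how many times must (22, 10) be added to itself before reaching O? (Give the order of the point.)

3

2P: tangent at (22, 10): λ = (3·22² + 1)/(2·10) ≡ 18/20. 20⁻¹ ≡ 39 (mod 41) since 20·39 = 780 ≡ 1, so λ ≡ 18·39 ≡ 5.
  x = λ² - 22 - 22 = 25 - 44 ≡ 22; y = λ·(22 - 22) - 10 ≡ 31. → (22, 31)
3P: (22, 31) + (22, 10): same x and y₁ ≡ -y₂, so the sum is O.
3P = O, so the order is 3.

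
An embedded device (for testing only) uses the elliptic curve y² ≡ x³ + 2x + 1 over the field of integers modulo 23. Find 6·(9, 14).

Write Q = (9, 14).
Repeated addition: build up to 6Q.
2Q: tangent at (9, 14): λ = (3·9² + 2)/(2·14) ≡ 15/5. 5⁻¹ ≡ 14 (mod 23), so λ ≡ 15·14 ≡ 3.
  x = λ² - 9 - 9 = 9 - 18 ≡ 14; y = λ·(9 - 14) - 14 ≡ 17. → (14, 17)
3Q: (14, 17) + (9, 14). λ = (14 - 17)/(9 - 14) ≡ 20/18 mod 23. 18⁻¹ ≡ 9 (mod 23), so λ ≡ 19.
  x = λ² - 14 - 9 = 361 - 23 ≡ 16; y = λ·(14 - 16) - 17 ≡ 14. → (16, 14)
4Q: (16, 14) + (9, 14). λ = (14 - 14)/(9 - 16) ≡ 0/16 mod 23. 16⁻¹ ≡ 13 (mod 23) since 16·13 = 208 ≡ 1, so λ ≡ 0.
  x = λ² - 16 - 9 = 0 - 25 ≡ 21; y = λ·(16 - 21) - 14 ≡ 9. → (21, 9)
5Q: (21, 9) + (9, 14). λ = (14 - 9)/(9 - 21) ≡ 5/11 mod 23. 11⁻¹ ≡ 21 (mod 23), so λ ≡ 13.
  x = λ² - 21 - 9 = 169 - 30 ≡ 1; y = λ·(21 - 1) - 9 ≡ 21. → (1, 21)
6Q: (1, 21) + (9, 14). λ = (14 - 21)/(9 - 1) ≡ 16/8 mod 23. 8⁻¹ ≡ 3 (mod 23) since 8·3 = 24 ≡ 1, so λ ≡ 2.
  x = λ² - 1 - 9 = 4 - 10 ≡ 17; y = λ·(1 - 17) - 21 ≡ 16. → (17, 16)

(17, 16)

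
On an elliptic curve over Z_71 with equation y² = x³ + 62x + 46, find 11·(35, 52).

Write Q = (35, 52).
Repeated addition: build up to 11Q.
2Q: tangent at (35, 52): λ = (3·35² + 62)/(2·52) ≡ 45/33. 33⁻¹ ≡ 28 (mod 71) since 33·28 = 924 ≡ 1, so λ ≡ 45·28 ≡ 53.
  x = λ² - 35 - 35 = 2809 - 70 ≡ 41; y = λ·(35 - 41) - 52 ≡ 56. → (41, 56)
3Q: (41, 56) + (35, 52). λ = (52 - 56)/(35 - 41) ≡ 67/65 mod 71. 65⁻¹ ≡ 59 (mod 71), so λ ≡ 48.
  x = λ² - 41 - 35 = 2304 - 76 ≡ 27; y = λ·(41 - 27) - 56 ≡ 48. → (27, 48)
4Q: (27, 48) + (35, 52). λ = (52 - 48)/(35 - 27) ≡ 4/8 mod 71. 8⁻¹ ≡ 9 (mod 71) since 8·9 = 72 ≡ 1, so λ ≡ 36.
  x = λ² - 27 - 35 = 1296 - 62 ≡ 27; y = λ·(27 - 27) - 48 ≡ 23. → (27, 23)
5Q: (27, 23) + (35, 52). λ = (52 - 23)/(35 - 27) ≡ 29/8 mod 71. 8⁻¹ ≡ 9 (mod 71) since 8·9 = 72 ≡ 1, so λ ≡ 48.
  x = λ² - 27 - 35 = 2304 - 62 ≡ 41; y = λ·(27 - 41) - 23 ≡ 15. → (41, 15)
6Q: (41, 15) + (35, 52). λ = (52 - 15)/(35 - 41) ≡ 37/65 mod 71. 65⁻¹ ≡ 59 (mod 71) since 65·59 = 3835 ≡ 1, so λ ≡ 53.
  x = λ² - 41 - 35 = 2809 - 76 ≡ 35; y = λ·(41 - 35) - 15 ≡ 19. → (35, 19)
7Q: (35, 19) + (35, 52): same x and y₁ ≡ -y₂, so the sum is O.
8Q: O + (35, 52) = (35, 52) (identity).
9Q: tangent at (35, 52): λ = (3·35² + 62)/(2·52) ≡ 45/33. 33⁻¹ ≡ 28 (mod 71) since 33·28 = 924 ≡ 1, so λ ≡ 45·28 ≡ 53.
  x = λ² - 35 - 35 = 2809 - 70 ≡ 41; y = λ·(35 - 41) - 52 ≡ 56. → (41, 56)
10Q: (41, 56) + (35, 52). λ = (52 - 56)/(35 - 41) ≡ 67/65 mod 71. 65⁻¹ ≡ 59 (mod 71), so λ ≡ 48.
  x = λ² - 41 - 35 = 2304 - 76 ≡ 27; y = λ·(41 - 27) - 56 ≡ 48. → (27, 48)
11Q: (27, 48) + (35, 52). λ = (52 - 48)/(35 - 27) ≡ 4/8 mod 71. 8⁻¹ ≡ 9 (mod 71), so λ ≡ 36.
  x = λ² - 27 - 35 = 1296 - 62 ≡ 27; y = λ·(27 - 27) - 48 ≡ 23. → (27, 23)

(27, 23)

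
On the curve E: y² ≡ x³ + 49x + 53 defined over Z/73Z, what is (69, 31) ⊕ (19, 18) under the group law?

(69, 31) + (19, 18). λ = (18 - 31)/(19 - 69) ≡ 60/23 mod 73. 23⁻¹ ≡ 54 (mod 73) since 23·54 = 1242 ≡ 1, so λ ≡ 28.
  x = λ² - 69 - 19 = 784 - 88 ≡ 39; y = λ·(69 - 39) - 31 ≡ 6. → (39, 6)

(39, 6)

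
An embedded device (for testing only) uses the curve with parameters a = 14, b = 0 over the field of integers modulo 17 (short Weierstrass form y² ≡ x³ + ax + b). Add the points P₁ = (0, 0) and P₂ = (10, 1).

(0, 0) + (10, 1). λ = (1 - 0)/(10 - 0) ≡ 1/10 mod 17. 10⁻¹ ≡ 12 (mod 17), so λ ≡ 12.
  x = λ² - 0 - 10 = 144 - 10 ≡ 15; y = λ·(0 - 15) - 0 ≡ 7. → (15, 7)

(15, 7)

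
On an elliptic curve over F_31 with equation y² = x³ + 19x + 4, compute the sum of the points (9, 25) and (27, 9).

(9, 25) + (27, 9). λ = (9 - 25)/(27 - 9) ≡ 15/18 mod 31. 18⁻¹ ≡ 19 (mod 31), so λ ≡ 6.
  x = λ² - 9 - 27 = 36 - 36 ≡ 0; y = λ·(9 - 0) - 25 ≡ 29. → (0, 29)

(0, 29)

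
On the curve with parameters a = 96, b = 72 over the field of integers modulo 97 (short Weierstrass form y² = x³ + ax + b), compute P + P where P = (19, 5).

(37, 65)

tangent at (19, 5): λ = (3·19² + 96)/(2·5) ≡ 15/10. 10⁻¹ ≡ 68 (mod 97), so λ ≡ 15·68 ≡ 50.
  x = λ² - 19 - 19 = 2500 - 38 ≡ 37; y = λ·(19 - 37) - 5 ≡ 65. → (37, 65)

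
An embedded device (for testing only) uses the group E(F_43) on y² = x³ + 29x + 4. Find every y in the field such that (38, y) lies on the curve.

x³ + 29x + 4 = 55978 ≡ 35 (mod 43).
Square roots of 35 mod 43: 11 and 32 (since 11² = 121 ≡ 35).

11, 32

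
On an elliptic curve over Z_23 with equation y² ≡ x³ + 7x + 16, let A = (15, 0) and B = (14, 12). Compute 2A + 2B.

(4, 4)

First 2A:
Repeated addition: build up to 2A.
2A: (15, 0) + (15, 0): same x and y₁ ≡ -y₂, so the sum is the point at infinity.
2A = the point at infinity.
Next 2B:
Repeated addition: build up to 2B.
2B: tangent at (14, 12): λ = (3·14² + 7)/(2·12) ≡ 20/1. 1⁻¹ ≡ 1 (mod 23), so λ ≡ 20·1 ≡ 20.
  x = λ² - 14 - 14 = 400 - 28 ≡ 4; y = λ·(14 - 4) - 12 ≡ 4. → (4, 4)
2B = (4, 4).
Finally 2A + 2B:
the point at infinity + (4, 4) = (4, 4) (identity).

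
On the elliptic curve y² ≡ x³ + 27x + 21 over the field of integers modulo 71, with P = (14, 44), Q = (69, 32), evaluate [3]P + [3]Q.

(55, 45)

First 3P:
Repeated addition: build up to 3P.
2P: tangent at (14, 44): λ = (3·14² + 27)/(2·44) ≡ 47/17. 17⁻¹ ≡ 46 (mod 71), so λ ≡ 47·46 ≡ 32.
  x = λ² - 14 - 14 = 1024 - 28 ≡ 2; y = λ·(14 - 2) - 44 ≡ 56. → (2, 56)
3P: (2, 56) + (14, 44). λ = (44 - 56)/(14 - 2) ≡ 59/12 mod 71. 12⁻¹ ≡ 6 (mod 71) since 12·6 = 72 ≡ 1, so λ ≡ 70.
  x = λ² - 2 - 14 = 4900 - 16 ≡ 56; y = λ·(2 - 56) - 56 ≡ 69. → (56, 69)
3P = (56, 69).
Next 3Q:
Repeated addition: build up to 3Q.
2Q: tangent at (69, 32): λ = (3·69² + 27)/(2·32) ≡ 39/64. 64⁻¹ ≡ 10 (mod 71), so λ ≡ 39·10 ≡ 35.
  x = λ² - 69 - 69 = 1225 - 138 ≡ 22; y = λ·(69 - 22) - 32 ≡ 51. → (22, 51)
3Q: (22, 51) + (69, 32). λ = (32 - 51)/(69 - 22) ≡ 52/47 mod 71. 47⁻¹ ≡ 68 (mod 71), so λ ≡ 57.
  x = λ² - 22 - 69 = 3249 - 91 ≡ 34; y = λ·(22 - 34) - 51 ≡ 46. → (34, 46)
3Q = (34, 46).
Finally 3P + 3Q:
(56, 69) + (34, 46). λ = (46 - 69)/(34 - 56) ≡ 48/49 mod 71. 49⁻¹ ≡ 29 (mod 71), so λ ≡ 43.
  x = λ² - 56 - 34 = 1849 - 90 ≡ 55; y = λ·(56 - 55) - 69 ≡ 45. → (55, 45)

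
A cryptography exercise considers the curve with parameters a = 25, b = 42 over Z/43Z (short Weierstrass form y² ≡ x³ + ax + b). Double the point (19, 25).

tangent at (19, 25): λ = (3·19² + 25)/(2·25) ≡ 33/7. 7⁻¹ ≡ 37 (mod 43), so λ ≡ 33·37 ≡ 17.
  x = λ² - 19 - 19 = 289 - 38 ≡ 36; y = λ·(19 - 36) - 25 ≡ 30. → (36, 30)

(36, 30)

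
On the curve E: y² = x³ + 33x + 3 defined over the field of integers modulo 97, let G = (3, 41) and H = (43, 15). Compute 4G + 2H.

First 4G:
Double-and-add on 4 = (100)₂. Start with G = (3, 41) for the leading 1-bit.
double: tangent at (3, 41): λ = (3·3² + 33)/(2·41) ≡ 60/82. 82⁻¹ ≡ 84 (mod 97) since 82·84 = 6888 ≡ 1, so λ ≡ 60·84 ≡ 93.
  x = λ² - 3 - 3 = 8649 - 6 ≡ 10; y = λ·(3 - 10) - 41 ≡ 84. → (10, 84)
double: tangent at (10, 84): λ = (3·10² + 33)/(2·84) ≡ 42/71. 71⁻¹ ≡ 41 (mod 97), so λ ≡ 42·41 ≡ 73.
  x = λ² - 10 - 10 = 5329 - 20 ≡ 71; y = λ·(10 - 71) - 84 ≡ 22. → (71, 22)
4G = (71, 22).
Next 2H:
Repeated addition: build up to 2H.
2H: tangent at (43, 15): λ = (3·43² + 33)/(2·15) ≡ 51/30. 30⁻¹ ≡ 55 (mod 97), so λ ≡ 51·55 ≡ 89.
  x = λ² - 43 - 43 = 7921 - 86 ≡ 75; y = λ·(43 - 75) - 15 ≡ 47. → (75, 47)
2H = (75, 47).
Finally 4G + 2H:
(71, 22) + (75, 47). λ = (47 - 22)/(75 - 71) ≡ 25/4 mod 97. 4⁻¹ ≡ 73 (mod 97) since 4·73 = 292 ≡ 1, so λ ≡ 79.
  x = λ² - 71 - 75 = 6241 - 146 ≡ 81; y = λ·(71 - 81) - 22 ≡ 61. → (81, 61)

(81, 61)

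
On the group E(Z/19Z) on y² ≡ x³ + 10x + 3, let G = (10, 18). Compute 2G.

(8, 14)

tangent at (10, 18): λ = (3·10² + 10)/(2·18) ≡ 6/17. 17⁻¹ ≡ 9 (mod 19), so λ ≡ 6·9 ≡ 16.
  x = λ² - 10 - 10 = 256 - 20 ≡ 8; y = λ·(10 - 8) - 18 ≡ 14. → (8, 14)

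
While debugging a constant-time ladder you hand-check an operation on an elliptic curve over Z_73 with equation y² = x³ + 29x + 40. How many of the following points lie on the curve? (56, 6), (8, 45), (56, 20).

(56, 6): 6² ≡ 36, rhs ≡ 36 → on.
(8, 45): 45² ≡ 54, rhs ≡ 54 → on.
(56, 20): 20² ≡ 35, rhs ≡ 36 → off.

2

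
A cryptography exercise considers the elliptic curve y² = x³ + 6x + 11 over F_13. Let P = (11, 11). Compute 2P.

tangent at (11, 11): λ = (3·11² + 6)/(2·11) ≡ 5/9. 9⁻¹ ≡ 3 (mod 13), so λ ≡ 5·3 ≡ 2.
  x = λ² - 11 - 11 = 4 - 22 ≡ 8; y = λ·(11 - 8) - 11 ≡ 8. → (8, 8)

(8, 8)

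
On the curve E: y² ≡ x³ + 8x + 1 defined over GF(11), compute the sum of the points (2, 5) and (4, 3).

(2, 5) + (4, 3). λ = (3 - 5)/(4 - 2) ≡ 9/2 mod 11. 2⁻¹ ≡ 6 (mod 11), so λ ≡ 10.
  x = λ² - 2 - 4 = 100 - 6 ≡ 6; y = λ·(2 - 6) - 5 ≡ 10. → (6, 10)

(6, 10)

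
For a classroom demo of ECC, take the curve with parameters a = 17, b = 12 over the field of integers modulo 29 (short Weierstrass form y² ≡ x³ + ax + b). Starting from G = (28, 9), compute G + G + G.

Repeated addition: build up to 3G.
2G: tangent at (28, 9): λ = (3·28² + 17)/(2·9) ≡ 20/18. 18⁻¹ ≡ 21 (mod 29), so λ ≡ 20·21 ≡ 14.
  x = λ² - 28 - 28 = 196 - 56 ≡ 24; y = λ·(28 - 24) - 9 ≡ 18. → (24, 18)
3G: (24, 18) + (28, 9). λ = (9 - 18)/(28 - 24) ≡ 20/4 mod 29. 4⁻¹ ≡ 22 (mod 29) since 4·22 = 88 ≡ 1, so λ ≡ 5.
  x = λ² - 24 - 28 = 25 - 52 ≡ 2; y = λ·(24 - 2) - 18 ≡ 5. → (2, 5)

(2, 5)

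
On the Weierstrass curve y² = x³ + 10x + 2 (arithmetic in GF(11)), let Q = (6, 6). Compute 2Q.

(8, 0)

tangent at (6, 6): λ = (3·6² + 10)/(2·6) ≡ 8/1. 1⁻¹ ≡ 1 (mod 11), so λ ≡ 8·1 ≡ 8.
  x = λ² - 6 - 6 = 64 - 12 ≡ 8; y = λ·(6 - 8) - 6 ≡ 0. → (8, 0)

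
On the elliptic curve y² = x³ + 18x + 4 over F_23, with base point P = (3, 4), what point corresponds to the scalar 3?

O

Repeated addition: build up to 3P.
2P: tangent at (3, 4): λ = (3·3² + 18)/(2·4) ≡ 22/8. 8⁻¹ ≡ 3 (mod 23), so λ ≡ 22·3 ≡ 20.
  x = λ² - 3 - 3 = 400 - 6 ≡ 3; y = λ·(3 - 3) - 4 ≡ 19. → (3, 19)
3P: (3, 19) + (3, 4): same x and y₁ ≡ -y₂, so the sum is 𝒪.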